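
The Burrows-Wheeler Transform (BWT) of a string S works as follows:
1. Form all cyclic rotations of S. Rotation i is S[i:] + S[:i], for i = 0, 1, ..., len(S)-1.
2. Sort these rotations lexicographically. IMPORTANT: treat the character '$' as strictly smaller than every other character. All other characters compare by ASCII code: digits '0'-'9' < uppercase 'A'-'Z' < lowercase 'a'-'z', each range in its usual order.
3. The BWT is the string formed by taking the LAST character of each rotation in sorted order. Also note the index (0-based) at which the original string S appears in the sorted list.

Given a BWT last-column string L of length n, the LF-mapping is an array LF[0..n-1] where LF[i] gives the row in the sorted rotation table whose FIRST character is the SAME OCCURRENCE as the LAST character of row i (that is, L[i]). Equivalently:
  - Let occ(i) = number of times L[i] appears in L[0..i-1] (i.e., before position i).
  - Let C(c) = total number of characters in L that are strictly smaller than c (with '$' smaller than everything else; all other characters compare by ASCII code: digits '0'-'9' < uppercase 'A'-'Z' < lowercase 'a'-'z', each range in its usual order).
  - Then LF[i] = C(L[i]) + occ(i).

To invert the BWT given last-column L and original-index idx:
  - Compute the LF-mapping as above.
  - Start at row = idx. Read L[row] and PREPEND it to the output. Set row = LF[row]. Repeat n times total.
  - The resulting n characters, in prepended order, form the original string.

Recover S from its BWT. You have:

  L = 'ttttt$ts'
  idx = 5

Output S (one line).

LF mapping: 2 3 4 5 6 0 7 1
Walk LF starting at row 5, prepending L[row]:
  step 1: row=5, L[5]='$', prepend. Next row=LF[5]=0
  step 2: row=0, L[0]='t', prepend. Next row=LF[0]=2
  step 3: row=2, L[2]='t', prepend. Next row=LF[2]=4
  step 4: row=4, L[4]='t', prepend. Next row=LF[4]=6
  step 5: row=6, L[6]='t', prepend. Next row=LF[6]=7
  step 6: row=7, L[7]='s', prepend. Next row=LF[7]=1
  step 7: row=1, L[1]='t', prepend. Next row=LF[1]=3
  step 8: row=3, L[3]='t', prepend. Next row=LF[3]=5
Reversed output: ttstttt$

Answer: ttstttt$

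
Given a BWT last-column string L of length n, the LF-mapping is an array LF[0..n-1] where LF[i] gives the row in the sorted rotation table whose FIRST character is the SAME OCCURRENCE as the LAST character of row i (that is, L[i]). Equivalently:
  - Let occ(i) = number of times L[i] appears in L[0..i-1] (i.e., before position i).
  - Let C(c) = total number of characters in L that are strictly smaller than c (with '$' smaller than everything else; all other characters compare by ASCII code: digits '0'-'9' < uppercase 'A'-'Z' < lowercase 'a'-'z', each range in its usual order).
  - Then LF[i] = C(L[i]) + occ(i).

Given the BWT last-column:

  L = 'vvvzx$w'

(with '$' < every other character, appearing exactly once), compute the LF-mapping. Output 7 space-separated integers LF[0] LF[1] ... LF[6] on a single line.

Answer: 1 2 3 6 5 0 4

Derivation:
Char counts: '$':1, 'v':3, 'w':1, 'x':1, 'z':1
C (first-col start): C('$')=0, C('v')=1, C('w')=4, C('x')=5, C('z')=6
L[0]='v': occ=0, LF[0]=C('v')+0=1+0=1
L[1]='v': occ=1, LF[1]=C('v')+1=1+1=2
L[2]='v': occ=2, LF[2]=C('v')+2=1+2=3
L[3]='z': occ=0, LF[3]=C('z')+0=6+0=6
L[4]='x': occ=0, LF[4]=C('x')+0=5+0=5
L[5]='$': occ=0, LF[5]=C('$')+0=0+0=0
L[6]='w': occ=0, LF[6]=C('w')+0=4+0=4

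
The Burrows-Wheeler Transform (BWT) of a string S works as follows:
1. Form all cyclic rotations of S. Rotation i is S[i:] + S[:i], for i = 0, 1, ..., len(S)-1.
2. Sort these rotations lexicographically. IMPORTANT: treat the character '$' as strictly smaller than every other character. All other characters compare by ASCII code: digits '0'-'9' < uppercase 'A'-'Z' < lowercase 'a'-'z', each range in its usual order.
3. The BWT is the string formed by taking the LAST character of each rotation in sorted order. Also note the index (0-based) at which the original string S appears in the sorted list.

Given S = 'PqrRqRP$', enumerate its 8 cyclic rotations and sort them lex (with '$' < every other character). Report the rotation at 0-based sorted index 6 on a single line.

Answer: qrRqRP$P

Derivation:
All 8 rotations (rotation i = S[i:]+S[:i]):
  rot[0] = PqrRqRP$
  rot[1] = qrRqRP$P
  rot[2] = rRqRP$Pq
  rot[3] = RqRP$Pqr
  rot[4] = qRP$PqrR
  rot[5] = RP$PqrRq
  rot[6] = P$PqrRqR
  rot[7] = $PqrRqRP
Sorted (with $ < everything):
  sorted[0] = $PqrRqRP
  sorted[1] = P$PqrRqR
  sorted[2] = PqrRqRP$
  sorted[3] = RP$PqrRq
  sorted[4] = RqRP$Pqr
  sorted[5] = qRP$PqrR
  sorted[6] = qrRqRP$P
  sorted[7] = rRqRP$Pq
sorted[6] = qrRqRP$P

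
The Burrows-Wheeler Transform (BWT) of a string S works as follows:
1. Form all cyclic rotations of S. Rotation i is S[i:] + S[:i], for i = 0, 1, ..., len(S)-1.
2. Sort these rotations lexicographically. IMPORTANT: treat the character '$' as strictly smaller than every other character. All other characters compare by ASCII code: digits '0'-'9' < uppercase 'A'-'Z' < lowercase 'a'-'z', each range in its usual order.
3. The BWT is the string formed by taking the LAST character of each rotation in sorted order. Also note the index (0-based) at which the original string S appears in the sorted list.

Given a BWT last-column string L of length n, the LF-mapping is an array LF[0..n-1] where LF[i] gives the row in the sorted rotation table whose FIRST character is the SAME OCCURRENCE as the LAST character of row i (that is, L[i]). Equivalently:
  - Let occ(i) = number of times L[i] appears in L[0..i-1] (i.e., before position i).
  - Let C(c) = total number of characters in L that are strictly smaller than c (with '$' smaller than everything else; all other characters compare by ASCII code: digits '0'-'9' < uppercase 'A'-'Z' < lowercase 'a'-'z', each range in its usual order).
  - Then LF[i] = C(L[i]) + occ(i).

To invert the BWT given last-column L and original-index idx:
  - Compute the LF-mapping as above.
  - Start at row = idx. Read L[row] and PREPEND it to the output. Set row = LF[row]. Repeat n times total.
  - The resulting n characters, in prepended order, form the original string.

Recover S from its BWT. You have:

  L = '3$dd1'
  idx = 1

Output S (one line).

LF mapping: 2 0 3 4 1
Walk LF starting at row 1, prepending L[row]:
  step 1: row=1, L[1]='$', prepend. Next row=LF[1]=0
  step 2: row=0, L[0]='3', prepend. Next row=LF[0]=2
  step 3: row=2, L[2]='d', prepend. Next row=LF[2]=3
  step 4: row=3, L[3]='d', prepend. Next row=LF[3]=4
  step 5: row=4, L[4]='1', prepend. Next row=LF[4]=1
Reversed output: 1dd3$

Answer: 1dd3$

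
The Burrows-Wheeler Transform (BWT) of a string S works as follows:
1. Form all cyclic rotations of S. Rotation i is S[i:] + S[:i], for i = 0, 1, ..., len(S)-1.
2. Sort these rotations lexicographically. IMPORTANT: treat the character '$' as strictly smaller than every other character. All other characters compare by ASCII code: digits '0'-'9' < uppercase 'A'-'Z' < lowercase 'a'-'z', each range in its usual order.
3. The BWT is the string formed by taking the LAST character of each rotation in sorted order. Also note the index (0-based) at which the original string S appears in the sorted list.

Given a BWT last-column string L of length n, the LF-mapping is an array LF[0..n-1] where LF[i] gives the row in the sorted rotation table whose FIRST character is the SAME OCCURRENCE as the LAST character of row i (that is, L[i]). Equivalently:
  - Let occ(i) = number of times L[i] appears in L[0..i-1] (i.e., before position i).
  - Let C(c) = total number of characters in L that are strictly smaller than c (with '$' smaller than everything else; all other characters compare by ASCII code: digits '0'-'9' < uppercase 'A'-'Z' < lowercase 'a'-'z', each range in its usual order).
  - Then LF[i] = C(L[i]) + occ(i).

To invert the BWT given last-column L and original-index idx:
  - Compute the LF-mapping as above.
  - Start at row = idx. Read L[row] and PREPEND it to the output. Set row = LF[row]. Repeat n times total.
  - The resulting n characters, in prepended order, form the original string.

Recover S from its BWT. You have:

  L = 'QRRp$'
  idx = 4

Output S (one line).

LF mapping: 1 2 3 4 0
Walk LF starting at row 4, prepending L[row]:
  step 1: row=4, L[4]='$', prepend. Next row=LF[4]=0
  step 2: row=0, L[0]='Q', prepend. Next row=LF[0]=1
  step 3: row=1, L[1]='R', prepend. Next row=LF[1]=2
  step 4: row=2, L[2]='R', prepend. Next row=LF[2]=3
  step 5: row=3, L[3]='p', prepend. Next row=LF[3]=4
Reversed output: pRRQ$

Answer: pRRQ$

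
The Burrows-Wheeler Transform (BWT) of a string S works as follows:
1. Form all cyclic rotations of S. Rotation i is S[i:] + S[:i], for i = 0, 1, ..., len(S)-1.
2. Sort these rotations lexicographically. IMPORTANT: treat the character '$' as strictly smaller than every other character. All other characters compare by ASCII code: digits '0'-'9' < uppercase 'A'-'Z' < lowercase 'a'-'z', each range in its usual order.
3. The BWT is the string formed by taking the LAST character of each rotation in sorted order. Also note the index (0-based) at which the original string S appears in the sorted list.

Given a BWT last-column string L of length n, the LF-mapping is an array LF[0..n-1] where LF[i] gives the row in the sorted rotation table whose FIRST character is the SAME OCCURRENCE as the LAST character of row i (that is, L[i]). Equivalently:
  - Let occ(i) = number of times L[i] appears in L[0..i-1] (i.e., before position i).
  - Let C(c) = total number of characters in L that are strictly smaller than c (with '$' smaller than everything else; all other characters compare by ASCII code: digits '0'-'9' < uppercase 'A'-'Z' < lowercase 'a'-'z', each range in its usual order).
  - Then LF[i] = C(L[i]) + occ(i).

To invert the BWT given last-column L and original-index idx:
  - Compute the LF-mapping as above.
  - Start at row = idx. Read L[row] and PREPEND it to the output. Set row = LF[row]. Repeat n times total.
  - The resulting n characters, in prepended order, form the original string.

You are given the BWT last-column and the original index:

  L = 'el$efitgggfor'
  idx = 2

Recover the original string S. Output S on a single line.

LF mapping: 1 9 0 2 3 8 12 5 6 7 4 10 11
Walk LF starting at row 2, prepending L[row]:
  step 1: row=2, L[2]='$', prepend. Next row=LF[2]=0
  step 2: row=0, L[0]='e', prepend. Next row=LF[0]=1
  step 3: row=1, L[1]='l', prepend. Next row=LF[1]=9
  step 4: row=9, L[9]='g', prepend. Next row=LF[9]=7
  step 5: row=7, L[7]='g', prepend. Next row=LF[7]=5
  step 6: row=5, L[5]='i', prepend. Next row=LF[5]=8
  step 7: row=8, L[8]='g', prepend. Next row=LF[8]=6
  step 8: row=6, L[6]='t', prepend. Next row=LF[6]=12
  step 9: row=12, L[12]='r', prepend. Next row=LF[12]=11
  step 10: row=11, L[11]='o', prepend. Next row=LF[11]=10
  step 11: row=10, L[10]='f', prepend. Next row=LF[10]=4
  step 12: row=4, L[4]='f', prepend. Next row=LF[4]=3
  step 13: row=3, L[3]='e', prepend. Next row=LF[3]=2
Reversed output: effortgiggle$

Answer: effortgiggle$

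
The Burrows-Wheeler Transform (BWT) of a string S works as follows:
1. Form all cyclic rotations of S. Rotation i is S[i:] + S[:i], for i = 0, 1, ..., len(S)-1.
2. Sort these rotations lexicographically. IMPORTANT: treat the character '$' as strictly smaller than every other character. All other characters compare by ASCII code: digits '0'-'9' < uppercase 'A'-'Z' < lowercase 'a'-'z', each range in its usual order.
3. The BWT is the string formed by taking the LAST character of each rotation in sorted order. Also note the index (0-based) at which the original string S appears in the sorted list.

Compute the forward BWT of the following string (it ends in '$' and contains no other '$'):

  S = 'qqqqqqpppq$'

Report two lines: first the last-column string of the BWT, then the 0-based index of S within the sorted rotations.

Answer: qqpppqqqqq$
10

Derivation:
All 11 rotations (rotation i = S[i:]+S[:i]):
  rot[0] = qqqqqqpppq$
  rot[1] = qqqqqpppq$q
  rot[2] = qqqqpppq$qq
  rot[3] = qqqpppq$qqq
  rot[4] = qqpppq$qqqq
  rot[5] = qpppq$qqqqq
  rot[6] = pppq$qqqqqq
  rot[7] = ppq$qqqqqqp
  rot[8] = pq$qqqqqqpp
  rot[9] = q$qqqqqqppp
  rot[10] = $qqqqqqpppq
Sorted (with $ < everything):
  sorted[0] = $qqqqqqpppq  (last char: 'q')
  sorted[1] = pppq$qqqqqq  (last char: 'q')
  sorted[2] = ppq$qqqqqqp  (last char: 'p')
  sorted[3] = pq$qqqqqqpp  (last char: 'p')
  sorted[4] = q$qqqqqqppp  (last char: 'p')
  sorted[5] = qpppq$qqqqq  (last char: 'q')
  sorted[6] = qqpppq$qqqq  (last char: 'q')
  sorted[7] = qqqpppq$qqq  (last char: 'q')
  sorted[8] = qqqqpppq$qq  (last char: 'q')
  sorted[9] = qqqqqpppq$q  (last char: 'q')
  sorted[10] = qqqqqqpppq$  (last char: '$')
Last column: qqpppqqqqq$
Original string S is at sorted index 10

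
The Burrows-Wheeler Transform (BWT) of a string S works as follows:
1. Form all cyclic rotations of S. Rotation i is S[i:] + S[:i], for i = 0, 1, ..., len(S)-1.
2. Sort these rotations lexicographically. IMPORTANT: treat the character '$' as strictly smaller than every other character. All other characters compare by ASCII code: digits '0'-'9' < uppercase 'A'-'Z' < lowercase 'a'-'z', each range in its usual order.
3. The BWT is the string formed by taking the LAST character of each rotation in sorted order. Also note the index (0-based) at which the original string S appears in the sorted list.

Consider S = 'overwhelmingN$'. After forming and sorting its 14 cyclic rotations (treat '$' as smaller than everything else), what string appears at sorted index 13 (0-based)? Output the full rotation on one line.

All 14 rotations (rotation i = S[i:]+S[:i]):
  rot[0] = overwhelmingN$
  rot[1] = verwhelmingN$o
  rot[2] = erwhelmingN$ov
  rot[3] = rwhelmingN$ove
  rot[4] = whelmingN$over
  rot[5] = helmingN$overw
  rot[6] = elmingN$overwh
  rot[7] = lmingN$overwhe
  rot[8] = mingN$overwhel
  rot[9] = ingN$overwhelm
  rot[10] = ngN$overwhelmi
  rot[11] = gN$overwhelmin
  rot[12] = N$overwhelming
  rot[13] = $overwhelmingN
Sorted (with $ < everything):
  sorted[0] = $overwhelmingN
  sorted[1] = N$overwhelming
  sorted[2] = elmingN$overwh
  sorted[3] = erwhelmingN$ov
  sorted[4] = gN$overwhelmin
  sorted[5] = helmingN$overw
  sorted[6] = ingN$overwhelm
  sorted[7] = lmingN$overwhe
  sorted[8] = mingN$overwhel
  sorted[9] = ngN$overwhelmi
  sorted[10] = overwhelmingN$
  sorted[11] = rwhelmingN$ove
  sorted[12] = verwhelmingN$o
  sorted[13] = whelmingN$over
sorted[13] = whelmingN$over

Answer: whelmingN$over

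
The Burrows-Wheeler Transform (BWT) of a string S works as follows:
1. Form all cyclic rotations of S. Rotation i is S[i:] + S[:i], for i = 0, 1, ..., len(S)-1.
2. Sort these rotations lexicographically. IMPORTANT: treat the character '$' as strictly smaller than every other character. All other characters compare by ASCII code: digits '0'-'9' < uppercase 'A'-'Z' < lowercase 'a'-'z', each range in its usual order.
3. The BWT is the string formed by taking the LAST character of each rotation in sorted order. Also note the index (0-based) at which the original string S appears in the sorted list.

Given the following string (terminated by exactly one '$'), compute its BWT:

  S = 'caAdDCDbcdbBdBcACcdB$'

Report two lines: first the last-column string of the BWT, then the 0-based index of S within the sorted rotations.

All 21 rotations (rotation i = S[i:]+S[:i]):
  rot[0] = caAdDCDbcdbBdBcACcdB$
  rot[1] = aAdDCDbcdbBdBcACcdB$c
  rot[2] = AdDCDbcdbBdBcACcdB$ca
  rot[3] = dDCDbcdbBdBcACcdB$caA
  rot[4] = DCDbcdbBdBcACcdB$caAd
  rot[5] = CDbcdbBdBcACcdB$caAdD
  rot[6] = DbcdbBdBcACcdB$caAdDC
  rot[7] = bcdbBdBcACcdB$caAdDCD
  rot[8] = cdbBdBcACcdB$caAdDCDb
  rot[9] = dbBdBcACcdB$caAdDCDbc
  rot[10] = bBdBcACcdB$caAdDCDbcd
  rot[11] = BdBcACcdB$caAdDCDbcdb
  rot[12] = dBcACcdB$caAdDCDbcdbB
  rot[13] = BcACcdB$caAdDCDbcdbBd
  rot[14] = cACcdB$caAdDCDbcdbBdB
  rot[15] = ACcdB$caAdDCDbcdbBdBc
  rot[16] = CcdB$caAdDCDbcdbBdBcA
  rot[17] = cdB$caAdDCDbcdbBdBcAC
  rot[18] = dB$caAdDCDbcdbBdBcACc
  rot[19] = B$caAdDCDbcdbBdBcACcd
  rot[20] = $caAdDCDbcdbBdBcACcdB
Sorted (with $ < everything):
  sorted[0] = $caAdDCDbcdbBdBcACcdB  (last char: 'B')
  sorted[1] = ACcdB$caAdDCDbcdbBdBc  (last char: 'c')
  sorted[2] = AdDCDbcdbBdBcACcdB$ca  (last char: 'a')
  sorted[3] = B$caAdDCDbcdbBdBcACcd  (last char: 'd')
  sorted[4] = BcACcdB$caAdDCDbcdbBd  (last char: 'd')
  sorted[5] = BdBcACcdB$caAdDCDbcdb  (last char: 'b')
  sorted[6] = CDbcdbBdBcACcdB$caAdD  (last char: 'D')
  sorted[7] = CcdB$caAdDCDbcdbBdBcA  (last char: 'A')
  sorted[8] = DCDbcdbBdBcACcdB$caAd  (last char: 'd')
  sorted[9] = DbcdbBdBcACcdB$caAdDC  (last char: 'C')
  sorted[10] = aAdDCDbcdbBdBcACcdB$c  (last char: 'c')
  sorted[11] = bBdBcACcdB$caAdDCDbcd  (last char: 'd')
  sorted[12] = bcdbBdBcACcdB$caAdDCD  (last char: 'D')
  sorted[13] = cACcdB$caAdDCDbcdbBdB  (last char: 'B')
  sorted[14] = caAdDCDbcdbBdBcACcdB$  (last char: '$')
  sorted[15] = cdB$caAdDCDbcdbBdBcAC  (last char: 'C')
  sorted[16] = cdbBdBcACcdB$caAdDCDb  (last char: 'b')
  sorted[17] = dB$caAdDCDbcdbBdBcACc  (last char: 'c')
  sorted[18] = dBcACcdB$caAdDCDbcdbB  (last char: 'B')
  sorted[19] = dDCDbcdbBdBcACcdB$caA  (last char: 'A')
  sorted[20] = dbBdBcACcdB$caAdDCDbc  (last char: 'c')
Last column: BcaddbDAdCcdDB$CbcBAc
Original string S is at sorted index 14

Answer: BcaddbDAdCcdDB$CbcBAc
14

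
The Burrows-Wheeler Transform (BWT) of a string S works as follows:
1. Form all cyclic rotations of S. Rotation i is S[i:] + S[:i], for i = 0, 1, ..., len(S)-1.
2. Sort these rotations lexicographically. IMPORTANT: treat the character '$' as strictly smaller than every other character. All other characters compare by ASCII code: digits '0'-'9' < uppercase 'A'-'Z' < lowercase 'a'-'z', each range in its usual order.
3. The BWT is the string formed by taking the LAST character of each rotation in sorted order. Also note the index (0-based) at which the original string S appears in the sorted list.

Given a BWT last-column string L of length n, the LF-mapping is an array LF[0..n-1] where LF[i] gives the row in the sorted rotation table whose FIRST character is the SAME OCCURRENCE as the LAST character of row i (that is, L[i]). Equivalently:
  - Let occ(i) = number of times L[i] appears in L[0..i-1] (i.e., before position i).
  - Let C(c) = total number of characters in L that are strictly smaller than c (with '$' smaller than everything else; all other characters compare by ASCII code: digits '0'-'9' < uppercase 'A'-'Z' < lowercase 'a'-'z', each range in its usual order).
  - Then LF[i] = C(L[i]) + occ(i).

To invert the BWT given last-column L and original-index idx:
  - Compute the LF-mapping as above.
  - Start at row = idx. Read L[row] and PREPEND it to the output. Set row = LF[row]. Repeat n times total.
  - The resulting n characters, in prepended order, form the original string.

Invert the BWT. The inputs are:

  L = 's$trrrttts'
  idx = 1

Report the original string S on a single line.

Answer: rrsttttrs$

Derivation:
LF mapping: 4 0 6 1 2 3 7 8 9 5
Walk LF starting at row 1, prepending L[row]:
  step 1: row=1, L[1]='$', prepend. Next row=LF[1]=0
  step 2: row=0, L[0]='s', prepend. Next row=LF[0]=4
  step 3: row=4, L[4]='r', prepend. Next row=LF[4]=2
  step 4: row=2, L[2]='t', prepend. Next row=LF[2]=6
  step 5: row=6, L[6]='t', prepend. Next row=LF[6]=7
  step 6: row=7, L[7]='t', prepend. Next row=LF[7]=8
  step 7: row=8, L[8]='t', prepend. Next row=LF[8]=9
  step 8: row=9, L[9]='s', prepend. Next row=LF[9]=5
  step 9: row=5, L[5]='r', prepend. Next row=LF[5]=3
  step 10: row=3, L[3]='r', prepend. Next row=LF[3]=1
Reversed output: rrsttttrs$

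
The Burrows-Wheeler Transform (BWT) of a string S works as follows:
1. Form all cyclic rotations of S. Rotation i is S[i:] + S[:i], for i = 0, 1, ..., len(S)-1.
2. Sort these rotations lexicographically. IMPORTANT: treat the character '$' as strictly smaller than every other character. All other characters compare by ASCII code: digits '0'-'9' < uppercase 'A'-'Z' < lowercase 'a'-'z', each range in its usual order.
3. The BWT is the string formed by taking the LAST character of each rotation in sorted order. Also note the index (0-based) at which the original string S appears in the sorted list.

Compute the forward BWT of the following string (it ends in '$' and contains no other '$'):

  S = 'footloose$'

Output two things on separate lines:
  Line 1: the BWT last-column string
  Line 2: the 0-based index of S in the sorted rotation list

All 10 rotations (rotation i = S[i:]+S[:i]):
  rot[0] = footloose$
  rot[1] = ootloose$f
  rot[2] = otloose$fo
  rot[3] = tloose$foo
  rot[4] = loose$foot
  rot[5] = oose$footl
  rot[6] = ose$footlo
  rot[7] = se$footloo
  rot[8] = e$footloos
  rot[9] = $footloose
Sorted (with $ < everything):
  sorted[0] = $footloose  (last char: 'e')
  sorted[1] = e$footloos  (last char: 's')
  sorted[2] = footloose$  (last char: '$')
  sorted[3] = loose$foot  (last char: 't')
  sorted[4] = oose$footl  (last char: 'l')
  sorted[5] = ootloose$f  (last char: 'f')
  sorted[6] = ose$footlo  (last char: 'o')
  sorted[7] = otloose$fo  (last char: 'o')
  sorted[8] = se$footloo  (last char: 'o')
  sorted[9] = tloose$foo  (last char: 'o')
Last column: es$tlfoooo
Original string S is at sorted index 2

Answer: es$tlfoooo
2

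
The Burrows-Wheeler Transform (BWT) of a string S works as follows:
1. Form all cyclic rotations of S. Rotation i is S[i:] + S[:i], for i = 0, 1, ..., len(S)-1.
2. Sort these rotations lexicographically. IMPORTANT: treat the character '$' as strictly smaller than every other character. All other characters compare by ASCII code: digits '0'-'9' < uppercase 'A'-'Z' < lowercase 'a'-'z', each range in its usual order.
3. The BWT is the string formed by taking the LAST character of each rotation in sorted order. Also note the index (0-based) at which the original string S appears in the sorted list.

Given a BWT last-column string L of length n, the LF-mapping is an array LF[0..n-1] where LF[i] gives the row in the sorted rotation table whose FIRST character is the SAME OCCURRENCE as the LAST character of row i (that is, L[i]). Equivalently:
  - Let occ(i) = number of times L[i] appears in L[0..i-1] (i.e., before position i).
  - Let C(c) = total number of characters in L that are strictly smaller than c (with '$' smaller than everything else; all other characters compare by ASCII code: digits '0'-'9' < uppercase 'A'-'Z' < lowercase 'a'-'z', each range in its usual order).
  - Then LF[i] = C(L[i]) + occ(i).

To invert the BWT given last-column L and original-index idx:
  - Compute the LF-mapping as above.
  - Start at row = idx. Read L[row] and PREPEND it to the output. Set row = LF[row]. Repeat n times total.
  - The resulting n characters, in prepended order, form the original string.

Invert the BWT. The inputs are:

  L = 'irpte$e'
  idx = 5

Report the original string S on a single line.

LF mapping: 3 5 4 6 1 0 2
Walk LF starting at row 5, prepending L[row]:
  step 1: row=5, L[5]='$', prepend. Next row=LF[5]=0
  step 2: row=0, L[0]='i', prepend. Next row=LF[0]=3
  step 3: row=3, L[3]='t', prepend. Next row=LF[3]=6
  step 4: row=6, L[6]='e', prepend. Next row=LF[6]=2
  step 5: row=2, L[2]='p', prepend. Next row=LF[2]=4
  step 6: row=4, L[4]='e', prepend. Next row=LF[4]=1
  step 7: row=1, L[1]='r', prepend. Next row=LF[1]=5
Reversed output: repeti$

Answer: repeti$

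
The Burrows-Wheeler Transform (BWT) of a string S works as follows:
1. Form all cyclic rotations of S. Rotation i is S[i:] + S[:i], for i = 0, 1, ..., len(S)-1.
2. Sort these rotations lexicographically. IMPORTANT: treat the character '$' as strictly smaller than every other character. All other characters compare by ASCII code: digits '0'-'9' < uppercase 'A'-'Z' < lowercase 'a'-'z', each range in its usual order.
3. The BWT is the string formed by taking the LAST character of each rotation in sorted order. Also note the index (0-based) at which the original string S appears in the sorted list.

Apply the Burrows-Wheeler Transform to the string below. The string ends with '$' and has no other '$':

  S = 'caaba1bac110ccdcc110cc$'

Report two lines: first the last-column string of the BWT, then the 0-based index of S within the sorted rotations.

All 23 rotations (rotation i = S[i:]+S[:i]):
  rot[0] = caaba1bac110ccdcc110cc$
  rot[1] = aaba1bac110ccdcc110cc$c
  rot[2] = aba1bac110ccdcc110cc$ca
  rot[3] = ba1bac110ccdcc110cc$caa
  rot[4] = a1bac110ccdcc110cc$caab
  rot[5] = 1bac110ccdcc110cc$caaba
  rot[6] = bac110ccdcc110cc$caaba1
  rot[7] = ac110ccdcc110cc$caaba1b
  rot[8] = c110ccdcc110cc$caaba1ba
  rot[9] = 110ccdcc110cc$caaba1bac
  rot[10] = 10ccdcc110cc$caaba1bac1
  rot[11] = 0ccdcc110cc$caaba1bac11
  rot[12] = ccdcc110cc$caaba1bac110
  rot[13] = cdcc110cc$caaba1bac110c
  rot[14] = dcc110cc$caaba1bac110cc
  rot[15] = cc110cc$caaba1bac110ccd
  rot[16] = c110cc$caaba1bac110ccdc
  rot[17] = 110cc$caaba1bac110ccdcc
  rot[18] = 10cc$caaba1bac110ccdcc1
  rot[19] = 0cc$caaba1bac110ccdcc11
  rot[20] = cc$caaba1bac110ccdcc110
  rot[21] = c$caaba1bac110ccdcc110c
  rot[22] = $caaba1bac110ccdcc110cc
Sorted (with $ < everything):
  sorted[0] = $caaba1bac110ccdcc110cc  (last char: 'c')
  sorted[1] = 0cc$caaba1bac110ccdcc11  (last char: '1')
  sorted[2] = 0ccdcc110cc$caaba1bac11  (last char: '1')
  sorted[3] = 10cc$caaba1bac110ccdcc1  (last char: '1')
  sorted[4] = 10ccdcc110cc$caaba1bac1  (last char: '1')
  sorted[5] = 110cc$caaba1bac110ccdcc  (last char: 'c')
  sorted[6] = 110ccdcc110cc$caaba1bac  (last char: 'c')
  sorted[7] = 1bac110ccdcc110cc$caaba  (last char: 'a')
  sorted[8] = a1bac110ccdcc110cc$caab  (last char: 'b')
  sorted[9] = aaba1bac110ccdcc110cc$c  (last char: 'c')
  sorted[10] = aba1bac110ccdcc110cc$ca  (last char: 'a')
  sorted[11] = ac110ccdcc110cc$caaba1b  (last char: 'b')
  sorted[12] = ba1bac110ccdcc110cc$caa  (last char: 'a')
  sorted[13] = bac110ccdcc110cc$caaba1  (last char: '1')
  sorted[14] = c$caaba1bac110ccdcc110c  (last char: 'c')
  sorted[15] = c110cc$caaba1bac110ccdc  (last char: 'c')
  sorted[16] = c110ccdcc110cc$caaba1ba  (last char: 'a')
  sorted[17] = caaba1bac110ccdcc110cc$  (last char: '$')
  sorted[18] = cc$caaba1bac110ccdcc110  (last char: '0')
  sorted[19] = cc110cc$caaba1bac110ccd  (last char: 'd')
  sorted[20] = ccdcc110cc$caaba1bac110  (last char: '0')
  sorted[21] = cdcc110cc$caaba1bac110c  (last char: 'c')
  sorted[22] = dcc110cc$caaba1bac110cc  (last char: 'c')
Last column: c1111ccabcaba1cca$0d0cc
Original string S is at sorted index 17

Answer: c1111ccabcaba1cca$0d0cc
17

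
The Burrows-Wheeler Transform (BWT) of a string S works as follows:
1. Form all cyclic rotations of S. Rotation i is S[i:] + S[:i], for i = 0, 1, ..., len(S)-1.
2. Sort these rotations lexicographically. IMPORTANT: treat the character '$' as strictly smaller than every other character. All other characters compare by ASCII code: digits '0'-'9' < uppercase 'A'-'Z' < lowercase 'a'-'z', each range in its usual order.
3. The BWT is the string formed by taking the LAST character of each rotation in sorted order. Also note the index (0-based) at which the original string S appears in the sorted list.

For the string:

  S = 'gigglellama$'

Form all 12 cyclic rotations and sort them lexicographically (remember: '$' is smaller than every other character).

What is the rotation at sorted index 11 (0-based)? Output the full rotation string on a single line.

All 12 rotations (rotation i = S[i:]+S[:i]):
  rot[0] = gigglellama$
  rot[1] = igglellama$g
  rot[2] = gglellama$gi
  rot[3] = glellama$gig
  rot[4] = lellama$gigg
  rot[5] = ellama$giggl
  rot[6] = llama$giggle
  rot[7] = lama$gigglel
  rot[8] = ama$gigglell
  rot[9] = ma$gigglella
  rot[10] = a$gigglellam
  rot[11] = $gigglellama
Sorted (with $ < everything):
  sorted[0] = $gigglellama
  sorted[1] = a$gigglellam
  sorted[2] = ama$gigglell
  sorted[3] = ellama$giggl
  sorted[4] = gglellama$gi
  sorted[5] = gigglellama$
  sorted[6] = glellama$gig
  sorted[7] = igglellama$g
  sorted[8] = lama$gigglel
  sorted[9] = lellama$gigg
  sorted[10] = llama$giggle
  sorted[11] = ma$gigglella
sorted[11] = ma$gigglella

Answer: ma$gigglella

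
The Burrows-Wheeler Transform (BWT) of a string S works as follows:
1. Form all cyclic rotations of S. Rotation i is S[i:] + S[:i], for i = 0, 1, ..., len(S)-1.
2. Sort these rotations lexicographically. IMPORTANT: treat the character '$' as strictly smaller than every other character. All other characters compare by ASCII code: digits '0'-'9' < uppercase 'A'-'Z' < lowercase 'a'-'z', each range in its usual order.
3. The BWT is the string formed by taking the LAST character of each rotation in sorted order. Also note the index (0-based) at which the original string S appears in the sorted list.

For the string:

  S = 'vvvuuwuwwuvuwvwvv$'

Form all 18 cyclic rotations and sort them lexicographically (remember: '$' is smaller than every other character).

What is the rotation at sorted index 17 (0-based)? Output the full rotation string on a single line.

Answer: wwuvuwvwvv$vvvuuwu

Derivation:
All 18 rotations (rotation i = S[i:]+S[:i]):
  rot[0] = vvvuuwuwwuvuwvwvv$
  rot[1] = vvuuwuwwuvuwvwvv$v
  rot[2] = vuuwuwwuvuwvwvv$vv
  rot[3] = uuwuwwuvuwvwvv$vvv
  rot[4] = uwuwwuvuwvwvv$vvvu
  rot[5] = wuwwuvuwvwvv$vvvuu
  rot[6] = uwwuvuwvwvv$vvvuuw
  rot[7] = wwuvuwvwvv$vvvuuwu
  rot[8] = wuvuwvwvv$vvvuuwuw
  rot[9] = uvuwvwvv$vvvuuwuww
  rot[10] = vuwvwvv$vvvuuwuwwu
  rot[11] = uwvwvv$vvvuuwuwwuv
  rot[12] = wvwvv$vvvuuwuwwuvu
  rot[13] = vwvv$vvvuuwuwwuvuw
  rot[14] = wvv$vvvuuwuwwuvuwv
  rot[15] = vv$vvvuuwuwwuvuwvw
  rot[16] = v$vvvuuwuwwuvuwvwv
  rot[17] = $vvvuuwuwwuvuwvwvv
Sorted (with $ < everything):
  sorted[0] = $vvvuuwuwwuvuwvwvv
  sorted[1] = uuwuwwuvuwvwvv$vvv
  sorted[2] = uvuwvwvv$vvvuuwuww
  sorted[3] = uwuwwuvuwvwvv$vvvu
  sorted[4] = uwvwvv$vvvuuwuwwuv
  sorted[5] = uwwuvuwvwvv$vvvuuw
  sorted[6] = v$vvvuuwuwwuvuwvwv
  sorted[7] = vuuwuwwuvuwvwvv$vv
  sorted[8] = vuwvwvv$vvvuuwuwwu
  sorted[9] = vv$vvvuuwuwwuvuwvw
  sorted[10] = vvuuwuwwuvuwvwvv$v
  sorted[11] = vvvuuwuwwuvuwvwvv$
  sorted[12] = vwvv$vvvuuwuwwuvuw
  sorted[13] = wuvuwvwvv$vvvuuwuw
  sorted[14] = wuwwuvuwvwvv$vvvuu
  sorted[15] = wvv$vvvuuwuwwuvuwv
  sorted[16] = wvwvv$vvvuuwuwwuvu
  sorted[17] = wwuvuwvwvv$vvvuuwu
sorted[17] = wwuvuwvwvv$vvvuuwu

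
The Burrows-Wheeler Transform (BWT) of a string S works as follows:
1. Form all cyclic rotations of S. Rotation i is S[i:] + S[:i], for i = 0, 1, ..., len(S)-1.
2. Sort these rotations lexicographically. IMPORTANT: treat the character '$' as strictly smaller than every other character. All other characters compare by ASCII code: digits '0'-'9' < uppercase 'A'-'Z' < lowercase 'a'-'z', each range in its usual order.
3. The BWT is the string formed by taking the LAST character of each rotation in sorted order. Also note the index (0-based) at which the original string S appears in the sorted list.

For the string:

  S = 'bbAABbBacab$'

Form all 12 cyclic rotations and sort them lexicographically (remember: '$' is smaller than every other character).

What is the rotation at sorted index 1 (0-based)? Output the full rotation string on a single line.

All 12 rotations (rotation i = S[i:]+S[:i]):
  rot[0] = bbAABbBacab$
  rot[1] = bAABbBacab$b
  rot[2] = AABbBacab$bb
  rot[3] = ABbBacab$bbA
  rot[4] = BbBacab$bbAA
  rot[5] = bBacab$bbAAB
  rot[6] = Bacab$bbAABb
  rot[7] = acab$bbAABbB
  rot[8] = cab$bbAABbBa
  rot[9] = ab$bbAABbBac
  rot[10] = b$bbAABbBaca
  rot[11] = $bbAABbBacab
Sorted (with $ < everything):
  sorted[0] = $bbAABbBacab
  sorted[1] = AABbBacab$bb
  sorted[2] = ABbBacab$bbA
  sorted[3] = Bacab$bbAABb
  sorted[4] = BbBacab$bbAA
  sorted[5] = ab$bbAABbBac
  sorted[6] = acab$bbAABbB
  sorted[7] = b$bbAABbBaca
  sorted[8] = bAABbBacab$b
  sorted[9] = bBacab$bbAAB
  sorted[10] = bbAABbBacab$
  sorted[11] = cab$bbAABbBa
sorted[1] = AABbBacab$bb

Answer: AABbBacab$bb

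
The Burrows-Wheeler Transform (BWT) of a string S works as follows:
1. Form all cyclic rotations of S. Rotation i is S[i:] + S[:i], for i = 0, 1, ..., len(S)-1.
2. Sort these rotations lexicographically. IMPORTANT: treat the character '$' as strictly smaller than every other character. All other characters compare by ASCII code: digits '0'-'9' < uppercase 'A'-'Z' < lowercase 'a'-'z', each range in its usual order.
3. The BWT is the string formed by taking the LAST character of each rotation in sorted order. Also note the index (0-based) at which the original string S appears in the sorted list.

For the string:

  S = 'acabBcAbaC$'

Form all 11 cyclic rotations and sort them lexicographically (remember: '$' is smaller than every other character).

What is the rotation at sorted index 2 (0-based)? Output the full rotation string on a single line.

All 11 rotations (rotation i = S[i:]+S[:i]):
  rot[0] = acabBcAbaC$
  rot[1] = cabBcAbaC$a
  rot[2] = abBcAbaC$ac
  rot[3] = bBcAbaC$aca
  rot[4] = BcAbaC$acab
  rot[5] = cAbaC$acabB
  rot[6] = AbaC$acabBc
  rot[7] = baC$acabBcA
  rot[8] = aC$acabBcAb
  rot[9] = C$acabBcAba
  rot[10] = $acabBcAbaC
Sorted (with $ < everything):
  sorted[0] = $acabBcAbaC
  sorted[1] = AbaC$acabBc
  sorted[2] = BcAbaC$acab
  sorted[3] = C$acabBcAba
  sorted[4] = aC$acabBcAb
  sorted[5] = abBcAbaC$ac
  sorted[6] = acabBcAbaC$
  sorted[7] = bBcAbaC$aca
  sorted[8] = baC$acabBcA
  sorted[9] = cAbaC$acabB
  sorted[10] = cabBcAbaC$a
sorted[2] = BcAbaC$acab

Answer: BcAbaC$acab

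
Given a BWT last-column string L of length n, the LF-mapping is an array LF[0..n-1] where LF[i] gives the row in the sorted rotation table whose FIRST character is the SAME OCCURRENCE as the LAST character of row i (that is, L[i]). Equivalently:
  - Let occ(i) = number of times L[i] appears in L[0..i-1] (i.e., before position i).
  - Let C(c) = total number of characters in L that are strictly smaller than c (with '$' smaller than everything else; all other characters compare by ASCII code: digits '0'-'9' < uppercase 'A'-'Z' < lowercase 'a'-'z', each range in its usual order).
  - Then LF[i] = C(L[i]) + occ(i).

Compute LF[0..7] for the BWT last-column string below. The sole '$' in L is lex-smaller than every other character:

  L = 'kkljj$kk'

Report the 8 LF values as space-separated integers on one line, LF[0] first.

Answer: 3 4 7 1 2 0 5 6

Derivation:
Char counts: '$':1, 'j':2, 'k':4, 'l':1
C (first-col start): C('$')=0, C('j')=1, C('k')=3, C('l')=7
L[0]='k': occ=0, LF[0]=C('k')+0=3+0=3
L[1]='k': occ=1, LF[1]=C('k')+1=3+1=4
L[2]='l': occ=0, LF[2]=C('l')+0=7+0=7
L[3]='j': occ=0, LF[3]=C('j')+0=1+0=1
L[4]='j': occ=1, LF[4]=C('j')+1=1+1=2
L[5]='$': occ=0, LF[5]=C('$')+0=0+0=0
L[6]='k': occ=2, LF[6]=C('k')+2=3+2=5
L[7]='k': occ=3, LF[7]=C('k')+3=3+3=6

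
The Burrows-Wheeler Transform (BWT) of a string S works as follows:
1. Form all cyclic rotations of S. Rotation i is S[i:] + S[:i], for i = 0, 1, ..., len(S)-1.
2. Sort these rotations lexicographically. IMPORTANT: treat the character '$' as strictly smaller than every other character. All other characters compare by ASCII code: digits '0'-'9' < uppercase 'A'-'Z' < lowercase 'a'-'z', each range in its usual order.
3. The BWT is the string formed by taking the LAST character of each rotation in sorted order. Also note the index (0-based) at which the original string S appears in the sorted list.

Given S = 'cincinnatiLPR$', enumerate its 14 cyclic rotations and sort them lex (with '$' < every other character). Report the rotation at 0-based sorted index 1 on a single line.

Answer: LPR$cincinnati

Derivation:
All 14 rotations (rotation i = S[i:]+S[:i]):
  rot[0] = cincinnatiLPR$
  rot[1] = incinnatiLPR$c
  rot[2] = ncinnatiLPR$ci
  rot[3] = cinnatiLPR$cin
  rot[4] = innatiLPR$cinc
  rot[5] = nnatiLPR$cinci
  rot[6] = natiLPR$cincin
  rot[7] = atiLPR$cincinn
  rot[8] = tiLPR$cincinna
  rot[9] = iLPR$cincinnat
  rot[10] = LPR$cincinnati
  rot[11] = PR$cincinnatiL
  rot[12] = R$cincinnatiLP
  rot[13] = $cincinnatiLPR
Sorted (with $ < everything):
  sorted[0] = $cincinnatiLPR
  sorted[1] = LPR$cincinnati
  sorted[2] = PR$cincinnatiL
  sorted[3] = R$cincinnatiLP
  sorted[4] = atiLPR$cincinn
  sorted[5] = cincinnatiLPR$
  sorted[6] = cinnatiLPR$cin
  sorted[7] = iLPR$cincinnat
  sorted[8] = incinnatiLPR$c
  sorted[9] = innatiLPR$cinc
  sorted[10] = natiLPR$cincin
  sorted[11] = ncinnatiLPR$ci
  sorted[12] = nnatiLPR$cinci
  sorted[13] = tiLPR$cincinna
sorted[1] = LPR$cincinnati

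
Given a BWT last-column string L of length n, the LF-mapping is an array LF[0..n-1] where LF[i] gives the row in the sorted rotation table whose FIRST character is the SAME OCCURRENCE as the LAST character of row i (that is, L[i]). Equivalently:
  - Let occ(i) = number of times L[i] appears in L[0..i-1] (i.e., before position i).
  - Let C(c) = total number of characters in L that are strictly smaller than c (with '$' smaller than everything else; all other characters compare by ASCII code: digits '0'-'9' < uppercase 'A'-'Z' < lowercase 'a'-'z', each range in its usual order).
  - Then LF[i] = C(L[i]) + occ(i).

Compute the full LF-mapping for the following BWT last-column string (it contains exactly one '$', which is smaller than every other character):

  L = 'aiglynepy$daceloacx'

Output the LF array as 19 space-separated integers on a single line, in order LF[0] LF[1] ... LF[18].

Char counts: '$':1, 'a':3, 'c':2, 'd':1, 'e':2, 'g':1, 'i':1, 'l':2, 'n':1, 'o':1, 'p':1, 'x':1, 'y':2
C (first-col start): C('$')=0, C('a')=1, C('c')=4, C('d')=6, C('e')=7, C('g')=9, C('i')=10, C('l')=11, C('n')=13, C('o')=14, C('p')=15, C('x')=16, C('y')=17
L[0]='a': occ=0, LF[0]=C('a')+0=1+0=1
L[1]='i': occ=0, LF[1]=C('i')+0=10+0=10
L[2]='g': occ=0, LF[2]=C('g')+0=9+0=9
L[3]='l': occ=0, LF[3]=C('l')+0=11+0=11
L[4]='y': occ=0, LF[4]=C('y')+0=17+0=17
L[5]='n': occ=0, LF[5]=C('n')+0=13+0=13
L[6]='e': occ=0, LF[6]=C('e')+0=7+0=7
L[7]='p': occ=0, LF[7]=C('p')+0=15+0=15
L[8]='y': occ=1, LF[8]=C('y')+1=17+1=18
L[9]='$': occ=0, LF[9]=C('$')+0=0+0=0
L[10]='d': occ=0, LF[10]=C('d')+0=6+0=6
L[11]='a': occ=1, LF[11]=C('a')+1=1+1=2
L[12]='c': occ=0, LF[12]=C('c')+0=4+0=4
L[13]='e': occ=1, LF[13]=C('e')+1=7+1=8
L[14]='l': occ=1, LF[14]=C('l')+1=11+1=12
L[15]='o': occ=0, LF[15]=C('o')+0=14+0=14
L[16]='a': occ=2, LF[16]=C('a')+2=1+2=3
L[17]='c': occ=1, LF[17]=C('c')+1=4+1=5
L[18]='x': occ=0, LF[18]=C('x')+0=16+0=16

Answer: 1 10 9 11 17 13 7 15 18 0 6 2 4 8 12 14 3 5 16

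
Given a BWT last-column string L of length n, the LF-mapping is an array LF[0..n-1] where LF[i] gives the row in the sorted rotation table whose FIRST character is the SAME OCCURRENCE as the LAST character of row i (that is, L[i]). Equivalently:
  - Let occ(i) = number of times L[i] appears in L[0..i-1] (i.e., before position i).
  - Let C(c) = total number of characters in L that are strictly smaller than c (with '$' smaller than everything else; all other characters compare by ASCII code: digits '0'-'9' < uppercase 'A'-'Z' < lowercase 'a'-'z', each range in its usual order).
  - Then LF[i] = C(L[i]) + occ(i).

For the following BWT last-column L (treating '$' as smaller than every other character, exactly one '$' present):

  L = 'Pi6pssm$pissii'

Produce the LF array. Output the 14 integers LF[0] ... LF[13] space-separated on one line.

Char counts: '$':1, '6':1, 'P':1, 'i':4, 'm':1, 'p':2, 's':4
C (first-col start): C('$')=0, C('6')=1, C('P')=2, C('i')=3, C('m')=7, C('p')=8, C('s')=10
L[0]='P': occ=0, LF[0]=C('P')+0=2+0=2
L[1]='i': occ=0, LF[1]=C('i')+0=3+0=3
L[2]='6': occ=0, LF[2]=C('6')+0=1+0=1
L[3]='p': occ=0, LF[3]=C('p')+0=8+0=8
L[4]='s': occ=0, LF[4]=C('s')+0=10+0=10
L[5]='s': occ=1, LF[5]=C('s')+1=10+1=11
L[6]='m': occ=0, LF[6]=C('m')+0=7+0=7
L[7]='$': occ=0, LF[7]=C('$')+0=0+0=0
L[8]='p': occ=1, LF[8]=C('p')+1=8+1=9
L[9]='i': occ=1, LF[9]=C('i')+1=3+1=4
L[10]='s': occ=2, LF[10]=C('s')+2=10+2=12
L[11]='s': occ=3, LF[11]=C('s')+3=10+3=13
L[12]='i': occ=2, LF[12]=C('i')+2=3+2=5
L[13]='i': occ=3, LF[13]=C('i')+3=3+3=6

Answer: 2 3 1 8 10 11 7 0 9 4 12 13 5 6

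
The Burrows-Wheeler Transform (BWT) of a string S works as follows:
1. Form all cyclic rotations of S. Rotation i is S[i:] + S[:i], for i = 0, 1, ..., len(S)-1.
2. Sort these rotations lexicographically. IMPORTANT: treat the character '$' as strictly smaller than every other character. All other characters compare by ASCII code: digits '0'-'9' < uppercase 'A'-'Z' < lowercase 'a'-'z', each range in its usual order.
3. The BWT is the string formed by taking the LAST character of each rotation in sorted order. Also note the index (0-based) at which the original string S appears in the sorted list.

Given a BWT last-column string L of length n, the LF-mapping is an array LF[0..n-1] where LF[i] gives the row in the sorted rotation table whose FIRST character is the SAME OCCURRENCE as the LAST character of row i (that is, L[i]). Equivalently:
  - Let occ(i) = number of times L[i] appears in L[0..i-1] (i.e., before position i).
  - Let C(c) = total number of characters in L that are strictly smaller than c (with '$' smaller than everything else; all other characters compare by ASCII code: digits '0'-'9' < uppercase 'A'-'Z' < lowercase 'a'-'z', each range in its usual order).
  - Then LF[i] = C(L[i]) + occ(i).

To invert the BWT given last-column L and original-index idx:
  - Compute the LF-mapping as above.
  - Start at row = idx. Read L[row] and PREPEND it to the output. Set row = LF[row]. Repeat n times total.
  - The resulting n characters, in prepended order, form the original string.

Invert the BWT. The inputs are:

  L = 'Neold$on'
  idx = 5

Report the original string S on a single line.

LF mapping: 1 3 6 4 2 0 7 5
Walk LF starting at row 5, prepending L[row]:
  step 1: row=5, L[5]='$', prepend. Next row=LF[5]=0
  step 2: row=0, L[0]='N', prepend. Next row=LF[0]=1
  step 3: row=1, L[1]='e', prepend. Next row=LF[1]=3
  step 4: row=3, L[3]='l', prepend. Next row=LF[3]=4
  step 5: row=4, L[4]='d', prepend. Next row=LF[4]=2
  step 6: row=2, L[2]='o', prepend. Next row=LF[2]=6
  step 7: row=6, L[6]='o', prepend. Next row=LF[6]=7
  step 8: row=7, L[7]='n', prepend. Next row=LF[7]=5
Reversed output: noodleN$

Answer: noodleN$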